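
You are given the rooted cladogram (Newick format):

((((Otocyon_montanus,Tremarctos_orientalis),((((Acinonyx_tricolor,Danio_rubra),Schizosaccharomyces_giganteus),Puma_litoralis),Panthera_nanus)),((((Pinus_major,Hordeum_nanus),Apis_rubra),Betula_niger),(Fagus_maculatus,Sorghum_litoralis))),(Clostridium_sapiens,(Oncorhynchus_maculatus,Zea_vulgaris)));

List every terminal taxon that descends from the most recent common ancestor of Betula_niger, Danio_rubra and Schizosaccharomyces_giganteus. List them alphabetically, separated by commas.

Acinonyx_tricolor, Apis_rubra, Betula_niger, Danio_rubra, Fagus_maculatus, Hordeum_nanus, Otocyon_montanus, Panthera_nanus, Pinus_major, Puma_litoralis, Schizosaccharomyces_giganteus, Sorghum_litoralis, Tremarctos_orientalis

Tracing Betula_niger: it sits inside (((Pinus_major,Hordeum_nanus),Apis_rubra),Betula_niger).
Tracing Danio_rubra: it sits inside (Acinonyx_tricolor,Danio_rubra).
Tracing Schizosaccharomyces_giganteus: it sits inside ((Acinonyx_tricolor,Danio_rubra),Schizosaccharomyces_giganteus).
The smallest clade enclosing all 3 is (((Otocyon_montanus,Tremarctos_orientalis),((((Acinonyx_tricolor,Danio_rubra),Schizosaccharomyces_giganteus),Puma_litoralis),Panthera_nanus)),((((Pinus_major,Hordeum_nanus),Apis_rubra),Betula_niger),(Fagus_maculatus,Sorghum_litoralis))); the answer is its 13 terminal taxa in alphabetical order.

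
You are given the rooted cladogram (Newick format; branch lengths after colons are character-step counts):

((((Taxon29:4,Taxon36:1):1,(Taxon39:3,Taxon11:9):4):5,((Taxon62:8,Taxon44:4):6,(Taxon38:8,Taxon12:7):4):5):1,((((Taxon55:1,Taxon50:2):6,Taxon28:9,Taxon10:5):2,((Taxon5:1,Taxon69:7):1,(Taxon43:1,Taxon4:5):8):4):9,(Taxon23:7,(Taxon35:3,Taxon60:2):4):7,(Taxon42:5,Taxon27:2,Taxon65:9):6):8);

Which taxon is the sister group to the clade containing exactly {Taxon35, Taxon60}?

The clade containing exactly {Taxon35, Taxon60} attaches to the tree at the node subtending (Taxon23,(Taxon35,Taxon60)).
The other lineage descending from that same node — the sister group — is the single tip Taxon23.

Taxon23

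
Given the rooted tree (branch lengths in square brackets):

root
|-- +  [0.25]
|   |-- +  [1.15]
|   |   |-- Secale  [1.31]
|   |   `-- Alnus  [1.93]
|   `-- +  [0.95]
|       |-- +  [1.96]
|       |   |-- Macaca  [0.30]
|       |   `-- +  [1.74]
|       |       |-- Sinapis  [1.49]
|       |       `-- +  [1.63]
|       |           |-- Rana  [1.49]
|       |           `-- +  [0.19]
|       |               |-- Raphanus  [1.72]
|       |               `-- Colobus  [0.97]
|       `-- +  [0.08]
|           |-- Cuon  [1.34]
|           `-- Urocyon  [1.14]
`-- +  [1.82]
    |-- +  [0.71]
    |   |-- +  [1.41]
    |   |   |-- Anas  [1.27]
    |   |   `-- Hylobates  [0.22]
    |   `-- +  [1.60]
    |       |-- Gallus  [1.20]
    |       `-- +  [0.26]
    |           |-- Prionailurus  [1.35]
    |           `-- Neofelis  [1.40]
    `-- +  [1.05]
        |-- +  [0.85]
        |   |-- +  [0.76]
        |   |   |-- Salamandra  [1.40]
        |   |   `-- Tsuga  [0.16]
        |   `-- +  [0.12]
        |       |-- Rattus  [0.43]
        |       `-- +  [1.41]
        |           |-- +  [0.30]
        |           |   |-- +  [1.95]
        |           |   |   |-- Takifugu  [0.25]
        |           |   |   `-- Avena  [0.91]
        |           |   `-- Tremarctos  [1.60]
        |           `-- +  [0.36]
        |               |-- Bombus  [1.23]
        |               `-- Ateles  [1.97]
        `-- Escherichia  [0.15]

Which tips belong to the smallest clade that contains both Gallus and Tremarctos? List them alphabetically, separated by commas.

Anas, Ateles, Avena, Bombus, Escherichia, Gallus, Hylobates, Neofelis, Prionailurus, Rattus, Salamandra, Takifugu, Tremarctos, Tsuga

Tracing Gallus: it sits inside (Gallus,(Prionailurus,Neofelis)).
Tracing Tremarctos: it sits inside ((Takifugu,Avena),Tremarctos).
The smallest clade enclosing both is (((Anas,Hylobates),(Gallus,(Prionailurus,Neofelis))),(((Salamandra,Tsuga),(Rattus,(((Takifugu,Avena),Tremarctos),(Bombus,Ateles)))),Escherichia)); the answer is its 14 terminal taxa in alphabetical order.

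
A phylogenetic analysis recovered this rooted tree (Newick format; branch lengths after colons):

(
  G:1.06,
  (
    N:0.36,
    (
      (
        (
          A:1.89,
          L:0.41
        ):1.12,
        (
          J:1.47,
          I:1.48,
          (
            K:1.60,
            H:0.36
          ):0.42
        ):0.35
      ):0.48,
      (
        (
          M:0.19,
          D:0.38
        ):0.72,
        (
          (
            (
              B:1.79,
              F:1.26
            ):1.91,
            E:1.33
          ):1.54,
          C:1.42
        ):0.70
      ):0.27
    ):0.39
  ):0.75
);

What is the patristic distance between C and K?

5.24

The path runs C → … → MRCA → … → K; the MRCA is the node subtending (((A,L),(J,I,(K,H))),((M,D),(((B,F),E),C))).
Branch lengths along that path: 1.42 + 0.70 + 0.27 + 0.48 + 0.35 + 0.42 + 1.60 = 5.24.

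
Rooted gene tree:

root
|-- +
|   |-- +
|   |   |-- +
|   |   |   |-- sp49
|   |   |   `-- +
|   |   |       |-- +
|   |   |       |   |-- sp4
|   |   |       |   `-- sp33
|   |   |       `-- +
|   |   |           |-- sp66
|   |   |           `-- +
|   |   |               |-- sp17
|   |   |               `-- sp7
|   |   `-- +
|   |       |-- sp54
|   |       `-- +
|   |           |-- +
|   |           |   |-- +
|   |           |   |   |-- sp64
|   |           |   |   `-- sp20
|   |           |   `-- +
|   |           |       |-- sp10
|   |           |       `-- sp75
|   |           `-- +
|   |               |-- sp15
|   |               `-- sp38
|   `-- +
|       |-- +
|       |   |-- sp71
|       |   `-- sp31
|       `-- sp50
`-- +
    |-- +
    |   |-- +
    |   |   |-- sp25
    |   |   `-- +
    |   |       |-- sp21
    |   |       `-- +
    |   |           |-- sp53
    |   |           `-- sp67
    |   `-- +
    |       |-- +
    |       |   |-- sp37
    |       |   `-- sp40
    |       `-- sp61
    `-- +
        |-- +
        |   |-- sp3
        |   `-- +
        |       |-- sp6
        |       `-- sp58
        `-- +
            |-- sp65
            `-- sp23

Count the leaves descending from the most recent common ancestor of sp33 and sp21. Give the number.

The MRCA of sp33 and sp21 is the root, so the clade is the entire tree.
That clade contains 28 terminal taxa: sp10, sp15, sp17, sp20, sp21, sp23, sp25, sp3, sp31, sp33, sp37, sp38, sp4, sp40, sp49, sp50, sp53, sp54, sp58, sp6, sp61, sp64, sp65, sp66, sp67, sp7, sp71, sp75.

28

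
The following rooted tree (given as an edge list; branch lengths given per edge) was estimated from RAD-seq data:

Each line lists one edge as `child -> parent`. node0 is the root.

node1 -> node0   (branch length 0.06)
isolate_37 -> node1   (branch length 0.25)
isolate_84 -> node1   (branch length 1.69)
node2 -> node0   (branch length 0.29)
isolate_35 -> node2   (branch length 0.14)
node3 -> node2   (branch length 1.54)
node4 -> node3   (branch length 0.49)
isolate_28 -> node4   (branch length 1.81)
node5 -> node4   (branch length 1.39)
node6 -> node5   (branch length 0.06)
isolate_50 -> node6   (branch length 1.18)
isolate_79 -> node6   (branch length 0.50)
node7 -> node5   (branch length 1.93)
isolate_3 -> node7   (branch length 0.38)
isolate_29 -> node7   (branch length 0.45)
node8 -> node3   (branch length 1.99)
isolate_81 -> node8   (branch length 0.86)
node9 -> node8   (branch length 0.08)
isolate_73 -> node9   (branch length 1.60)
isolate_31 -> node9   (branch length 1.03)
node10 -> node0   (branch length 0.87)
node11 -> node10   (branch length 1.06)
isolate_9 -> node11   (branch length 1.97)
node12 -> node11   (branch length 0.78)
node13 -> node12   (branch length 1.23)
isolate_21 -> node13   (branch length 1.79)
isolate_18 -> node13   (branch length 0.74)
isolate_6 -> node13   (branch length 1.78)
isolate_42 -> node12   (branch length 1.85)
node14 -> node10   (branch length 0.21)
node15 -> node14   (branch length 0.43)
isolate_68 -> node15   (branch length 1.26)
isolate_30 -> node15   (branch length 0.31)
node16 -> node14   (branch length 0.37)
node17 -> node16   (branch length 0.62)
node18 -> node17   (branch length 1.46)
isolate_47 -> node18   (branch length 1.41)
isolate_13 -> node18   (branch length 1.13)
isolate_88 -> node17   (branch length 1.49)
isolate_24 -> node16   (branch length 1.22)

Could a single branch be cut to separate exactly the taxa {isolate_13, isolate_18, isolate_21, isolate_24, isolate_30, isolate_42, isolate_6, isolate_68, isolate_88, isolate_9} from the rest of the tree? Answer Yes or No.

No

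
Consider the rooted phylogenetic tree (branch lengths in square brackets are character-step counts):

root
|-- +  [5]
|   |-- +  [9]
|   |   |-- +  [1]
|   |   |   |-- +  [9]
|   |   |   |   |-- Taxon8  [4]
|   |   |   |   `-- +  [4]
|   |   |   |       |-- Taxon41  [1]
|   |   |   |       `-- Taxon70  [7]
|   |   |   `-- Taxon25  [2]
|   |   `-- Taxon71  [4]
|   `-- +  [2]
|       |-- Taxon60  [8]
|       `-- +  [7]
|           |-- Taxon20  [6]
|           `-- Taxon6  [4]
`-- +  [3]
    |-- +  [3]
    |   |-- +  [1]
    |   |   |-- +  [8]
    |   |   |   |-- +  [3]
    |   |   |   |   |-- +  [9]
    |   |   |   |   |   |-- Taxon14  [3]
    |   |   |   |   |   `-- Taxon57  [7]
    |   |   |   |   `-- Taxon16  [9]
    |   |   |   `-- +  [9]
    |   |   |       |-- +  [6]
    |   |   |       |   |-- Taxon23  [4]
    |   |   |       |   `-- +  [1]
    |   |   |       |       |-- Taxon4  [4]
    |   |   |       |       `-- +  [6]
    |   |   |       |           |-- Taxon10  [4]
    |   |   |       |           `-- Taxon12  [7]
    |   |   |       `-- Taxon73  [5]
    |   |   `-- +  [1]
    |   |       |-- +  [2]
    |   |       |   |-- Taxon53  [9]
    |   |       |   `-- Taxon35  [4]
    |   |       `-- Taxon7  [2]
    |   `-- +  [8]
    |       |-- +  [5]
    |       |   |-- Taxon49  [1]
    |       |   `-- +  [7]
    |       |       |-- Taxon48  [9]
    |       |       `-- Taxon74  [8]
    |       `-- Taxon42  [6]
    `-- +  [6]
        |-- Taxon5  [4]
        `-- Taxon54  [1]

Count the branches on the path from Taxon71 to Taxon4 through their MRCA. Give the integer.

The MRCA of Taxon71 and Taxon4 is the root of the tree.
From Taxon71 up to that node: 3 branches. From Taxon4 up to the same node: 8 branches. Total: 3 + 8 = 11.

11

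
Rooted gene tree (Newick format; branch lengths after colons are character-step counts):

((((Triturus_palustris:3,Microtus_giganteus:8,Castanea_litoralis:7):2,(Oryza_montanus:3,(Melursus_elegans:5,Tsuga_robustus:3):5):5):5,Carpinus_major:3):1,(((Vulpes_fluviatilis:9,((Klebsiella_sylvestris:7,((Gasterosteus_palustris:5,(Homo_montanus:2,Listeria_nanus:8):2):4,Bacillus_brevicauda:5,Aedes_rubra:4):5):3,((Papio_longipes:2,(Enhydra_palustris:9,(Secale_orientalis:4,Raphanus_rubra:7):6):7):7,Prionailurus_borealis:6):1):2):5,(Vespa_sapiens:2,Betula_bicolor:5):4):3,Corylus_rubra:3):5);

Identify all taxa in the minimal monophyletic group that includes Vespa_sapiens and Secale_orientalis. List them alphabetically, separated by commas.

Aedes_rubra, Bacillus_brevicauda, Betula_bicolor, Enhydra_palustris, Gasterosteus_palustris, Homo_montanus, Klebsiella_sylvestris, Listeria_nanus, Papio_longipes, Prionailurus_borealis, Raphanus_rubra, Secale_orientalis, Vespa_sapiens, Vulpes_fluviatilis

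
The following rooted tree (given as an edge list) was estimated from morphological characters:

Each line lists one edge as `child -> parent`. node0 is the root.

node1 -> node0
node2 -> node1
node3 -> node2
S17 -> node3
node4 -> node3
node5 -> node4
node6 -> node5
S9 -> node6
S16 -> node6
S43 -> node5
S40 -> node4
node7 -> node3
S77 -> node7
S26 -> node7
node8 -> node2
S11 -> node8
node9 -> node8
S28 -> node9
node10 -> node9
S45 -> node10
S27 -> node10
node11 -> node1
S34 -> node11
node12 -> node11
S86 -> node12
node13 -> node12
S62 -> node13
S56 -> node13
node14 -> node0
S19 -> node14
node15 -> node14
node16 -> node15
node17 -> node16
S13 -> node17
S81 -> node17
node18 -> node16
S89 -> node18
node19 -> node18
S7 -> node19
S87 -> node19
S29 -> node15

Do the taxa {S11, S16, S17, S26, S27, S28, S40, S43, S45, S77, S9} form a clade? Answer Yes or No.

The most recent common ancestor of these taxa subtends ((S17,(((S9,S16),S43),S40),(S77,S26)),(S11,(S28,(S45,S27)))).
That clade has exactly 11 tips — every listed taxon and nothing else — so the group is monophyletic.

Yes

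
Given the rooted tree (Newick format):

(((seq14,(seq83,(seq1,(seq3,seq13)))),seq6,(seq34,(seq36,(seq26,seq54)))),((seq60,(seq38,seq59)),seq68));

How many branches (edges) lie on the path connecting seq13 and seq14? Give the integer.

The MRCA of seq13 and seq14 is the node subtending (seq14,(seq83,(seq1,(seq3,seq13)))).
From seq13 up to that node: 4 branches. From seq14 up to the same node: 1 branch. Total: 4 + 1 = 5.

5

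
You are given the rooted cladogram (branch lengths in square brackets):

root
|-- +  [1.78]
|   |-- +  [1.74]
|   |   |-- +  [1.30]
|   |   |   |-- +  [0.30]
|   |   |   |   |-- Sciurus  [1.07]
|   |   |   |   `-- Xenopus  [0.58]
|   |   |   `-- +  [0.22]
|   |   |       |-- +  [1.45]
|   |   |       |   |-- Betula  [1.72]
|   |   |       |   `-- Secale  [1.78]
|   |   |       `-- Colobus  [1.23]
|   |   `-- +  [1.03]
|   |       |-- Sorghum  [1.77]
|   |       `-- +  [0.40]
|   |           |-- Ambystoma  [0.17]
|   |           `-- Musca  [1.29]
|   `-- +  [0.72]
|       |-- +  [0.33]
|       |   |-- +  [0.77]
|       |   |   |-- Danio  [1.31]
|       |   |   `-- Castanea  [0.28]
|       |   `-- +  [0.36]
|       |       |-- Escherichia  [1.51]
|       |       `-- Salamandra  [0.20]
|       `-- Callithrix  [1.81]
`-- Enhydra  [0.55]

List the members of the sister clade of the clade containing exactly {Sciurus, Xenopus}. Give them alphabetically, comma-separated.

Betula, Colobus, Secale

The clade containing exactly {Sciurus, Xenopus} attaches to the tree at the node subtending ((Sciurus,Xenopus),((Betula,Secale),Colobus)).
The other lineage descending from that same node — the sister group — is ((Betula,Secale),Colobus); its 3 tips in alphabetical order are the answer.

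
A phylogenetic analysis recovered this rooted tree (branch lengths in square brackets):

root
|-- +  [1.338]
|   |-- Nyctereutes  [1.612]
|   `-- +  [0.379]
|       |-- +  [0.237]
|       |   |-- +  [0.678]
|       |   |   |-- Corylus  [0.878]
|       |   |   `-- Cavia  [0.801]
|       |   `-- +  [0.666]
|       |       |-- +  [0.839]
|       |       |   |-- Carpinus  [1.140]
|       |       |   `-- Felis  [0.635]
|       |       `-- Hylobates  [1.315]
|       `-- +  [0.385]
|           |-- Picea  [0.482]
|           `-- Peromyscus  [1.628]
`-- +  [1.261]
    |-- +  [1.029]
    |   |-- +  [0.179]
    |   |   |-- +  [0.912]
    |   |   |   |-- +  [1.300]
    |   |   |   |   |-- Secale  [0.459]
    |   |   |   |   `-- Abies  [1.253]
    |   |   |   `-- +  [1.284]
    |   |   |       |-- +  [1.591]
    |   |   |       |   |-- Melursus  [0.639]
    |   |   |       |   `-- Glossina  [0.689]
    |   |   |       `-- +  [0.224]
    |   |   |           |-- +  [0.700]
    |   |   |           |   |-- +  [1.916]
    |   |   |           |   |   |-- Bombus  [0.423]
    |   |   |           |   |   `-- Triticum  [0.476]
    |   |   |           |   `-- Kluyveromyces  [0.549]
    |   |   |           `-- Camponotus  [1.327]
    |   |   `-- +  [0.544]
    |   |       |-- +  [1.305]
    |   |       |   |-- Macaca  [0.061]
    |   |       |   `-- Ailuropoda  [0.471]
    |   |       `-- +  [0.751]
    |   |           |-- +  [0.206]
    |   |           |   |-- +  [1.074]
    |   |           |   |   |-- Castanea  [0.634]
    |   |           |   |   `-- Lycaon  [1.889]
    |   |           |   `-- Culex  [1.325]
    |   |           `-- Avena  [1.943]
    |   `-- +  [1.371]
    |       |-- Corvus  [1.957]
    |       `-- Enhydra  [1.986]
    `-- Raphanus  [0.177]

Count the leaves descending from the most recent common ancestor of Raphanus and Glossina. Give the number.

The MRCA of Raphanus and Glossina is the node subtending (((((Secale,Abies),((Melursus,Glossina),(((Bombus,Triticum),Kluyveromyces),Camponotus))),((Macaca,Ailuropoda),(((Castanea,Lycaon),Culex),Avena))),(Corvus,Enhydra)),Raphanus).
That clade contains 17 terminal taxa: Abies, Ailuropoda, Avena, Bombus, Camponotus, Castanea, Corvus, Culex, Enhydra, Glossina, Kluyveromyces, Lycaon, Macaca, Melursus, Raphanus, Secale, Triticum.

17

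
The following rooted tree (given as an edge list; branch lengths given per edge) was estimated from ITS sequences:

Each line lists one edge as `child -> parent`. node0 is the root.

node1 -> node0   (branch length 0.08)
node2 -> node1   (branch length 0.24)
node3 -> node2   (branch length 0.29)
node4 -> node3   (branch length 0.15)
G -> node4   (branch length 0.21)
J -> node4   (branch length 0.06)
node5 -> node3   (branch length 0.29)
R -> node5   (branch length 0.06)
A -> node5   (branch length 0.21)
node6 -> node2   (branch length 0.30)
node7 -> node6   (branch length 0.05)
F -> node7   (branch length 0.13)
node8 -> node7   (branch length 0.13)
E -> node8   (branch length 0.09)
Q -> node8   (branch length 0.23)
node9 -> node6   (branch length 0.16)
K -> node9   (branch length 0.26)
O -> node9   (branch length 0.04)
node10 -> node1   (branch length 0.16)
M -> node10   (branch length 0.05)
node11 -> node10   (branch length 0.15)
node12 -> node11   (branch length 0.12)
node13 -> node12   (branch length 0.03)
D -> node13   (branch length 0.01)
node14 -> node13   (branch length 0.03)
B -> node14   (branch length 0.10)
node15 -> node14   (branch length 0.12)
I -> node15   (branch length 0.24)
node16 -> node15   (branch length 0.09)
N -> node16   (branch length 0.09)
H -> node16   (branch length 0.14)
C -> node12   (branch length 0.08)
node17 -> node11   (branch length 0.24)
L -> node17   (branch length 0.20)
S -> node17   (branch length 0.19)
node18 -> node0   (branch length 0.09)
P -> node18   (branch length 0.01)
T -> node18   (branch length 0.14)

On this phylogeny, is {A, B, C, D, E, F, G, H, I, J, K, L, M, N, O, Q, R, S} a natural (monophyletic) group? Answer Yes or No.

Yes

The most recent common ancestor of these taxa subtends ((((G,J),(R,A)),((F,(E,Q)),(K,O))),(M,(((D,(B,(I,(N,H)))),C),(L,S)))).
That clade has exactly 18 tips — every listed taxon and nothing else — so the group is monophyletic.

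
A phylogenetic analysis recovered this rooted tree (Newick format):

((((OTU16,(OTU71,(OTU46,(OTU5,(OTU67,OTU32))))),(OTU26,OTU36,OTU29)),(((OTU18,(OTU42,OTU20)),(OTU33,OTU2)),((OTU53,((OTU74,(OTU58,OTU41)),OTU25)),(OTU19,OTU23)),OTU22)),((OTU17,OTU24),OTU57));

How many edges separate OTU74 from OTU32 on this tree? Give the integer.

The MRCA of OTU74 and OTU32 is the node subtending (((OTU16,(OTU71,(OTU46,(OTU5,(OTU67,OTU32))))),(OTU26,OTU36,OTU29)),(((OTU18,(OTU42,OTU20)),(OTU33,OTU2)),((OTU53,((OTU74,(OTU58,OTU41)),OTU25)),(OTU19,OTU23)),OTU22)).
From OTU74 up to that node: 6 branches. From OTU32 up to the same node: 7 branches. Total: 6 + 7 = 13.

13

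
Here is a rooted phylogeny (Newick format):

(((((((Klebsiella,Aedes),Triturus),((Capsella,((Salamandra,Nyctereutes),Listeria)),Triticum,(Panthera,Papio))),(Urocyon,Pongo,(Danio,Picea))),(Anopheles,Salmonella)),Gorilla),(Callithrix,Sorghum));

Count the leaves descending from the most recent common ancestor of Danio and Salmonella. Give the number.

The MRCA of Danio and Salmonella is the node subtending (((((Klebsiella,Aedes),Triturus),((Capsella,((Salamandra,Nyctereutes),Listeria)),Triticum,(Panthera,Papio))),(Urocyon,Pongo,(Danio,Picea))),(Anopheles,Salmonella)).
That clade contains 16 terminal taxa: Aedes, Anopheles, Capsella, Danio, Klebsiella, Listeria, Nyctereutes, Panthera, Papio, Picea, Pongo, Salamandra, Salmonella, Triticum, Triturus, Urocyon.

16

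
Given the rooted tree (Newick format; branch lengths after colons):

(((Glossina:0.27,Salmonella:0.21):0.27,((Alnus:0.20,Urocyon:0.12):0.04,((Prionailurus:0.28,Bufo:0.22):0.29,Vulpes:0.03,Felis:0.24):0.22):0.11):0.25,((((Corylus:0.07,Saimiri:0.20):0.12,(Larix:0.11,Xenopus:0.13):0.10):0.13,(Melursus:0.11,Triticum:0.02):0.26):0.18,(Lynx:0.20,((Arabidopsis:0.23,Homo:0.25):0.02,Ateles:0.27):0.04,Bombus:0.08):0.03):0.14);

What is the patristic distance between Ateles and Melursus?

0.89

The path runs Ateles → … → MRCA → … → Melursus; the MRCA is the node subtending ((((Corylus,Saimiri),(Larix,Xenopus)),(Melursus,Triticum)),(Lynx,((Arabidopsis,Homo),Ateles),Bombus)).
Branch lengths along that path: 0.27 + 0.04 + 0.03 + 0.18 + 0.26 + 0.11 = 0.89.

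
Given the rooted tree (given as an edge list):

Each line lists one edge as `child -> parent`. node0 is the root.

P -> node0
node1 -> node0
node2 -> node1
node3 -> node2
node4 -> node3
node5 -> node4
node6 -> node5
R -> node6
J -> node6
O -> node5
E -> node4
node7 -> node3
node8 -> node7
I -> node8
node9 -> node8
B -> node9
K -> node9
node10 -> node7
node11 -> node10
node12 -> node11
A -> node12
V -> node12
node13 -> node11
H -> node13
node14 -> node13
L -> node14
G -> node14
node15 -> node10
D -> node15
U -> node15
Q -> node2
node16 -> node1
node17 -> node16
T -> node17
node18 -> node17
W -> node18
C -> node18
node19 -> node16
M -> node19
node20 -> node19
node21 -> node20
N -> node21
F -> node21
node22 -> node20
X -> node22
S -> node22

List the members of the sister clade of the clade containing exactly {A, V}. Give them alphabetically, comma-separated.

G, H, L

The clade containing exactly {A, V} attaches to the tree at the node subtending ((A,V),(H,(L,G))).
The other lineage descending from that same node — the sister group — is (H,(L,G)); its 3 tips in alphabetical order are the answer.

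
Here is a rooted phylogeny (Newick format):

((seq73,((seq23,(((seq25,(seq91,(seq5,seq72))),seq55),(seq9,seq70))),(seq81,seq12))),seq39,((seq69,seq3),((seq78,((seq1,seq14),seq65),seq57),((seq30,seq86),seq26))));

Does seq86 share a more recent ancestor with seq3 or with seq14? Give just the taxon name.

The MRCA of seq86 and seq14 subtends ((seq78,((seq1,seq14),seq65),seq57),((seq30,seq86),seq26)) (8 taxa).
The MRCA of seq86 and seq3 subtends ((seq69,seq3),((seq78,((seq1,seq14),seq65),seq57),((seq30,seq86),seq26))) (10 taxa).
The first is nested inside the second, so seq86 shares a more recent common ancestor with seq14.

seq14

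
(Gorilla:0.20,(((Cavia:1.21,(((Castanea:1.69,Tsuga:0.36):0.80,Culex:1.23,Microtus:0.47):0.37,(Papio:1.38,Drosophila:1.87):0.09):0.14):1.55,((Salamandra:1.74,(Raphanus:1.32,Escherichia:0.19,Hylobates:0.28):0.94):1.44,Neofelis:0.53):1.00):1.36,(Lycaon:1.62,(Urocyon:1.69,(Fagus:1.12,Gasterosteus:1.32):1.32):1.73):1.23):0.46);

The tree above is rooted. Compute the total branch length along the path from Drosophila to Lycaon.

The path runs Drosophila → … → MRCA → … → Lycaon; the MRCA is the node subtending (((Cavia,(((Castanea,Tsuga),Culex,Microtus),(Papio,Drosophila))),((Salamandra,(Raphanus,Escherichia,Hylobates)),Neofelis)),(Lycaon,(Urocyon,(Fagus,Gasterosteus)))).
Branch lengths along that path: 1.87 + 0.09 + 0.14 + 1.55 + 1.36 + 1.23 + 1.62 = 7.86.

7.86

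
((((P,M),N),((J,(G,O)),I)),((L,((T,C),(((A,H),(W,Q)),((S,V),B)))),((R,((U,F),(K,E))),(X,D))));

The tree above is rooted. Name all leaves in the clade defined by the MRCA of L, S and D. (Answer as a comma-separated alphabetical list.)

Tracing L: it sits inside (L,((T,C),(((A,H),(W,Q)),((S,V),B)))).
Tracing S: it sits inside (S,V).
Tracing D: it sits inside (X,D).
The smallest clade enclosing all 3 is ((L,((T,C),(((A,H),(W,Q)),((S,V),B)))),((R,((U,F),(K,E))),(X,D))); the answer is its 17 terminal taxa in alphabetical order.

A, B, C, D, E, F, H, K, L, Q, R, S, T, U, V, W, X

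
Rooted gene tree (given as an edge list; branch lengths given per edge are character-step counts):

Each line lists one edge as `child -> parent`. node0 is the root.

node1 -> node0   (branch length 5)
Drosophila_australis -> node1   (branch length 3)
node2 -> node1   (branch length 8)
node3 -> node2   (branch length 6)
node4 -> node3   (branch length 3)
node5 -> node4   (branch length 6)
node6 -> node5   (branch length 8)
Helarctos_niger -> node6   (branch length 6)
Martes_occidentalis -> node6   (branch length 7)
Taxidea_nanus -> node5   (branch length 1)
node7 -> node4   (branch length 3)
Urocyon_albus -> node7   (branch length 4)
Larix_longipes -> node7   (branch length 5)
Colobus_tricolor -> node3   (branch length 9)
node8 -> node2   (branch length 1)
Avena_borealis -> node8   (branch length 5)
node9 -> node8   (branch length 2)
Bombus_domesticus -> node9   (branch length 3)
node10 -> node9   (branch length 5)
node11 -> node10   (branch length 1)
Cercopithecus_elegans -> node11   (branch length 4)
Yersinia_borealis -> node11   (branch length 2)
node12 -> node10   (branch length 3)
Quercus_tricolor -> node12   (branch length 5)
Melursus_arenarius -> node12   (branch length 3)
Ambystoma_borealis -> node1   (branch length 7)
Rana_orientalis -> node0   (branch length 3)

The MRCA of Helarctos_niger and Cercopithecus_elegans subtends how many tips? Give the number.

12

The MRCA of Helarctos_niger and Cercopithecus_elegans is the node subtending (((((Helarctos_niger,Martes_occidentalis),Taxidea_nanus),(Urocyon_albus,Larix_longipes)),Colobus_tricolor),(Avena_borealis,(Bombus_domesticus,((Cercopithecus_elegans,Yersinia_borealis),(Quercus_tricolor,Melursus_arenarius))))).
That clade contains 12 terminal taxa: Avena_borealis, Bombus_domesticus, Cercopithecus_elegans, Colobus_tricolor, Helarctos_niger, Larix_longipes, Martes_occidentalis, Melursus_arenarius, Quercus_tricolor, Taxidea_nanus, Urocyon_albus, Yersinia_borealis.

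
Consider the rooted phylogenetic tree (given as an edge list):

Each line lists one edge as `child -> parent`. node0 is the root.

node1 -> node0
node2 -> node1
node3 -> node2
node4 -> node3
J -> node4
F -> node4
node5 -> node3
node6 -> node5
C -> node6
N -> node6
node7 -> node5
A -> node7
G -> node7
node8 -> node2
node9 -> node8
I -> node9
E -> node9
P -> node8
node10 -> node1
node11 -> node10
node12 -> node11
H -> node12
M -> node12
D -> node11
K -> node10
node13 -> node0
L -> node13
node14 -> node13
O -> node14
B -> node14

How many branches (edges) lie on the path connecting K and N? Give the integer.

7

The MRCA of K and N is the node subtending ((((J,F),((C,N),(A,G))),((I,E),P)),(((H,M),D),K)).
From K up to that node: 2 branches. From N up to the same node: 5 branches. Total: 2 + 5 = 7.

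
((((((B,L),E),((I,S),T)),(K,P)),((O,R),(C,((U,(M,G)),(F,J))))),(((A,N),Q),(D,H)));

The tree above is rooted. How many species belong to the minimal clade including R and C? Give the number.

8

The MRCA of R and C is the node subtending ((O,R),(C,((U,(M,G)),(F,J)))).
That clade contains 8 terminal taxa: C, F, G, J, M, O, R, U.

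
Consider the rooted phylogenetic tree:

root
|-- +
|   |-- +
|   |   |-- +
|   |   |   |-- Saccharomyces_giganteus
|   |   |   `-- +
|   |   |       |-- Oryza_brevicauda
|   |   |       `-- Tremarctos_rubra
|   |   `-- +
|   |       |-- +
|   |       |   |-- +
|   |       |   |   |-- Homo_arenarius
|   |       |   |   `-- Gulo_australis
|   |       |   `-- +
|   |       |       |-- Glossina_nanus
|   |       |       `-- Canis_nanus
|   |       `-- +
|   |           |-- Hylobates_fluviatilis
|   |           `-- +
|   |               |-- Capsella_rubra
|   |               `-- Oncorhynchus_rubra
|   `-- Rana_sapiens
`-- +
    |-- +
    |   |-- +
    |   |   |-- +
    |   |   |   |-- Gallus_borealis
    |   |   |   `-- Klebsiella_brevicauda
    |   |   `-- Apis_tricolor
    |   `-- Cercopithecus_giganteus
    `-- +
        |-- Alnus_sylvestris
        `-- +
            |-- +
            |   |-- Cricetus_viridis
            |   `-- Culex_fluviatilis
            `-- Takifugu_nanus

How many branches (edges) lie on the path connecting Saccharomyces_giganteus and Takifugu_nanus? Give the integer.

The MRCA of Saccharomyces_giganteus and Takifugu_nanus is the root of the tree.
From Saccharomyces_giganteus up to that node: 4 branches. From Takifugu_nanus up to the same node: 4 branches. Total: 4 + 4 = 8.

8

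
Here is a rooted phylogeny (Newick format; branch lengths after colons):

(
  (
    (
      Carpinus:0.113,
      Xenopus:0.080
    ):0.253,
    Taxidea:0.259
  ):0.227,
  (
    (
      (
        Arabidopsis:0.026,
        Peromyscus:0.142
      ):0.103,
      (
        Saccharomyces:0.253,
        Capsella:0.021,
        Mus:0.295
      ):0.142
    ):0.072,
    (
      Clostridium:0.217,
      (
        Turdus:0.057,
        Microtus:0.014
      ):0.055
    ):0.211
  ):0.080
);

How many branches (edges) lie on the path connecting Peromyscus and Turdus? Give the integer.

The MRCA of Peromyscus and Turdus is the node subtending (((Arabidopsis,Peromyscus),(Saccharomyces,Capsella,Mus)),(Clostridium,(Turdus,Microtus))).
From Peromyscus up to that node: 3 branches. From Turdus up to the same node: 3 branches. Total: 3 + 3 = 6.

6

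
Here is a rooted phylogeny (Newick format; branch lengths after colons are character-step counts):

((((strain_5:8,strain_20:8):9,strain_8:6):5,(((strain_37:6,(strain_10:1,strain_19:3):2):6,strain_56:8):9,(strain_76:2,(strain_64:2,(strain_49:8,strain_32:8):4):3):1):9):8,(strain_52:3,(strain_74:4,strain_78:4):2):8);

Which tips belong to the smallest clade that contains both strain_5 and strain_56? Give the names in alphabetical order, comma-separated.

Tracing strain_5: it sits inside (strain_5,strain_20).
Tracing strain_56: it sits inside ((strain_37,(strain_10,strain_19)),strain_56).
The smallest clade enclosing both is (((strain_5,strain_20),strain_8),(((strain_37,(strain_10,strain_19)),strain_56),(strain_76,(strain_64,(strain_49,strain_32))))); the answer is its 11 terminal taxa in alphabetical order.

strain_10, strain_19, strain_20, strain_32, strain_37, strain_49, strain_5, strain_56, strain_64, strain_76, strain_8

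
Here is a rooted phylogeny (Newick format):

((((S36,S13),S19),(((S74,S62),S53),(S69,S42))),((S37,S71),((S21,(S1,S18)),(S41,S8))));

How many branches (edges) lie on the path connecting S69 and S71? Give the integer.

7

The MRCA of S69 and S71 is the root of the tree.
From S69 up to that node: 4 branches. From S71 up to the same node: 3 branches. Total: 4 + 3 = 7.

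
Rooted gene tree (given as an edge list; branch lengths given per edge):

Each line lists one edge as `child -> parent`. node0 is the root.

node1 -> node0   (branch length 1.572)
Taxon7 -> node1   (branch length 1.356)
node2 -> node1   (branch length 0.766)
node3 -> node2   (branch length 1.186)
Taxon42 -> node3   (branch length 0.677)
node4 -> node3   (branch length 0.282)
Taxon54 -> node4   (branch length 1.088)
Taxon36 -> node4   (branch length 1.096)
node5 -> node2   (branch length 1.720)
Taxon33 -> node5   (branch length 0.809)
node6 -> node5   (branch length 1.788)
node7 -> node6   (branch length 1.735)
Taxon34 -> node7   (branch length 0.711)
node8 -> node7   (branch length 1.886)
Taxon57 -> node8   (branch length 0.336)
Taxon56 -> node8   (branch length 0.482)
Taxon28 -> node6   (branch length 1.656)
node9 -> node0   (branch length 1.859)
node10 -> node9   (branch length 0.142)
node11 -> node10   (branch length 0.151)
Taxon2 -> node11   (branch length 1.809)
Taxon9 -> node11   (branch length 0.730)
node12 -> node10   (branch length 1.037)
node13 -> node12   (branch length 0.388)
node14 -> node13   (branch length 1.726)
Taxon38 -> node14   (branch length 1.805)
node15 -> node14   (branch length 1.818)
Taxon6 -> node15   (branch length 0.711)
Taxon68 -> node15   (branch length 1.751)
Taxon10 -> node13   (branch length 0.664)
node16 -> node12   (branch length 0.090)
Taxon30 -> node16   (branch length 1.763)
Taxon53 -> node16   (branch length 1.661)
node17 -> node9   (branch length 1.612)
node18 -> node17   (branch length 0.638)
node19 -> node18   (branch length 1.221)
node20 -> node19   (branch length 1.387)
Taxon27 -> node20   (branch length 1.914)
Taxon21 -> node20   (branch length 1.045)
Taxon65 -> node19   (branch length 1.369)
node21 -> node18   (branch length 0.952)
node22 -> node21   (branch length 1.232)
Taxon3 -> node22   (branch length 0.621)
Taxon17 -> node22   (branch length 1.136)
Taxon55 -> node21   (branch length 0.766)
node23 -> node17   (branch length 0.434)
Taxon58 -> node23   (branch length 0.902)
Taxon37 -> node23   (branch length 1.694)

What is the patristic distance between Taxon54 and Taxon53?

The path runs Taxon54 → … → MRCA → … → Taxon53; the MRCA is the root of the tree.
Branch lengths along that path: 1.088 + 0.282 + 1.186 + 0.766 + 1.572 + 1.859 + 0.142 + 1.037 + 0.090 + 1.661 = 9.683.

9.683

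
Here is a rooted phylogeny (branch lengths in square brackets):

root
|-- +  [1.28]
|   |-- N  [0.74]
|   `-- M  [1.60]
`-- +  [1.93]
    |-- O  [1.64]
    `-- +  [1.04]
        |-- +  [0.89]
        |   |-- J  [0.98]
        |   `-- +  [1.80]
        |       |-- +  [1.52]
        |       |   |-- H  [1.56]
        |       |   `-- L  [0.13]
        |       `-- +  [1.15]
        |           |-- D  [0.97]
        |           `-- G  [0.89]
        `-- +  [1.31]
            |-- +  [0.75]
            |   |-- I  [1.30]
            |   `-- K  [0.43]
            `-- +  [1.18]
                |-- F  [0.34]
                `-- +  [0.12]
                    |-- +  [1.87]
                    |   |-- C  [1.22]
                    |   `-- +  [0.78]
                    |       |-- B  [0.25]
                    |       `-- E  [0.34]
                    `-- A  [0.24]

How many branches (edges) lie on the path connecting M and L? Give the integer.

8

The MRCA of M and L is the root of the tree.
From M up to that node: 2 branches. From L up to the same node: 6 branches. Total: 2 + 6 = 8.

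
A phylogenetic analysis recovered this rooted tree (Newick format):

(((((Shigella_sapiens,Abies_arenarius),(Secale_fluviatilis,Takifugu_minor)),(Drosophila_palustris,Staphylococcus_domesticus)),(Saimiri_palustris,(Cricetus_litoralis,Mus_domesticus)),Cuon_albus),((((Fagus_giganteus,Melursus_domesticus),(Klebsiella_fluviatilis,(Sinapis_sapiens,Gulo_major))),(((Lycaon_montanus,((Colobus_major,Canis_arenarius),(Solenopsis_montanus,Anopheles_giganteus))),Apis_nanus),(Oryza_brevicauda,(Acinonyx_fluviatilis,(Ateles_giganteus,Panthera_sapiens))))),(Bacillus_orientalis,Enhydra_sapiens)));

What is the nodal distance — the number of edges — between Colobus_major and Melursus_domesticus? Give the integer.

The MRCA of Colobus_major and Melursus_domesticus is the node subtending (((Fagus_giganteus,Melursus_domesticus),(Klebsiella_fluviatilis,(Sinapis_sapiens,Gulo_major))),(((Lycaon_montanus,((Colobus_major,Canis_arenarius),(Solenopsis_montanus,Anopheles_giganteus))),Apis_nanus),(Oryza_brevicauda,(Acinonyx_fluviatilis,(Ateles_giganteus,Panthera_sapiens))))).
From Colobus_major up to that node: 6 branches. From Melursus_domesticus up to the same node: 3 branches. Total: 6 + 3 = 9.

9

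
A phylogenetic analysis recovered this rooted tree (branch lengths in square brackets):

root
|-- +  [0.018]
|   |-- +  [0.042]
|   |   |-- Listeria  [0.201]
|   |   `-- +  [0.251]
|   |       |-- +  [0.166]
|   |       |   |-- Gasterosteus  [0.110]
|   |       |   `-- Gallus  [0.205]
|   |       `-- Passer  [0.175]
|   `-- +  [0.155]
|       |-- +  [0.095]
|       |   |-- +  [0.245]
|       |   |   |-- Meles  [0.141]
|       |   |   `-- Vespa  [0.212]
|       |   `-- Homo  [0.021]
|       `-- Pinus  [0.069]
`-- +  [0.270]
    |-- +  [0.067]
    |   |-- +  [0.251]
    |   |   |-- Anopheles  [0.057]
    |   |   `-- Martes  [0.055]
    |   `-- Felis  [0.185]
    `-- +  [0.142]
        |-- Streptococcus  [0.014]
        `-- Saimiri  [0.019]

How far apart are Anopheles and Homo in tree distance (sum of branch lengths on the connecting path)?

0.934

The path runs Anopheles → … → MRCA → … → Homo; the MRCA is the root of the tree.
Branch lengths along that path: 0.057 + 0.251 + 0.067 + 0.270 + 0.018 + 0.155 + 0.095 + 0.021 = 0.934.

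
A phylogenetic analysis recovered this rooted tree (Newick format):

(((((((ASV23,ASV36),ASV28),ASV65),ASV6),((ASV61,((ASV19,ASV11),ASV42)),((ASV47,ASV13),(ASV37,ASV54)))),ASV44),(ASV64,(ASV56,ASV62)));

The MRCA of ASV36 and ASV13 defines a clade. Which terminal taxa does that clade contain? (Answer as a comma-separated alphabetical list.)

ASV11, ASV13, ASV19, ASV23, ASV28, ASV36, ASV37, ASV42, ASV47, ASV54, ASV6, ASV61, ASV65

Tracing ASV36: it sits inside (ASV23,ASV36).
Tracing ASV13: it sits inside (ASV47,ASV13).
The smallest clade enclosing both is (((((ASV23,ASV36),ASV28),ASV65),ASV6),((ASV61,((ASV19,ASV11),ASV42)),((ASV47,ASV13),(ASV37,ASV54)))); the answer is its 13 terminal taxa in alphabetical order.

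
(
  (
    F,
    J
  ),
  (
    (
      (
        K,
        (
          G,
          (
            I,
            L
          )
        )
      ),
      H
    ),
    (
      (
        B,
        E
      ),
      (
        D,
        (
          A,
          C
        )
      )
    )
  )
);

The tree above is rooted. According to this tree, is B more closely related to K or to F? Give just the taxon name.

K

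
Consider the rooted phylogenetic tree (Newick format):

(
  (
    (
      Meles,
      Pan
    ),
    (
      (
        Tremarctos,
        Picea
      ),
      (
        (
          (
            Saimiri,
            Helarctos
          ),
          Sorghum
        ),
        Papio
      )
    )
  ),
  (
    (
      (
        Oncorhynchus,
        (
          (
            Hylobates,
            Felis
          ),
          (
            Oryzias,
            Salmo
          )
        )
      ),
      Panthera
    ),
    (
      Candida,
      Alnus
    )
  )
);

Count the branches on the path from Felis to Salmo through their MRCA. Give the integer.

The MRCA of Felis and Salmo is the node subtending ((Hylobates,Felis),(Oryzias,Salmo)).
From Felis up to that node: 2 branches. From Salmo up to the same node: 2 branches. Total: 2 + 2 = 4.

4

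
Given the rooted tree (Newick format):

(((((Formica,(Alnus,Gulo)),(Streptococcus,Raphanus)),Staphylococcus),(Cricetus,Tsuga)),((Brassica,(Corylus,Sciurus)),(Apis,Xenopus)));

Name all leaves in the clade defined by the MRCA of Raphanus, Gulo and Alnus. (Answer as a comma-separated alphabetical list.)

Tracing Raphanus: it sits inside (Streptococcus,Raphanus).
Tracing Gulo: it sits inside (Alnus,Gulo).
Tracing Alnus: it sits inside (Alnus,Gulo).
The smallest clade enclosing all 3 is ((Formica,(Alnus,Gulo)),(Streptococcus,Raphanus)); the answer is its 5 terminal taxa in alphabetical order.

Alnus, Formica, Gulo, Raphanus, Streptococcus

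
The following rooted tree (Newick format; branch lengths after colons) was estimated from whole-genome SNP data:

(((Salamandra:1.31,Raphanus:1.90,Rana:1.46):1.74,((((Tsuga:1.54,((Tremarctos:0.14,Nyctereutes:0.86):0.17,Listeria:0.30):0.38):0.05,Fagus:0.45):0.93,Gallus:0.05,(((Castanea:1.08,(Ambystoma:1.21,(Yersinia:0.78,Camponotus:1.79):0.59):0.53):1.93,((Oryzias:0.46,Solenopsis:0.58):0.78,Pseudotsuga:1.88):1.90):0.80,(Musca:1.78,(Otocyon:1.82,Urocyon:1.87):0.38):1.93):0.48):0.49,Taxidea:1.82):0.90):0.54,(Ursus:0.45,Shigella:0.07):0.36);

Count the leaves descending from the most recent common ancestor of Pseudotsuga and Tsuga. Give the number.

The MRCA of Pseudotsuga and Tsuga is the node subtending (((Tsuga,((Tremarctos,Nyctereutes),Listeria)),Fagus),Gallus,(((Castanea,(Ambystoma,(Yersinia,Camponotus))),((Oryzias,Solenopsis),Pseudotsuga)),(Musca,(Otocyon,Urocyon)))).
That clade contains 16 terminal taxa: Ambystoma, Camponotus, Castanea, Fagus, Gallus, Listeria, Musca, Nyctereutes, Oryzias, Otocyon, Pseudotsuga, Solenopsis, Tremarctos, Tsuga, Urocyon, Yersinia.

16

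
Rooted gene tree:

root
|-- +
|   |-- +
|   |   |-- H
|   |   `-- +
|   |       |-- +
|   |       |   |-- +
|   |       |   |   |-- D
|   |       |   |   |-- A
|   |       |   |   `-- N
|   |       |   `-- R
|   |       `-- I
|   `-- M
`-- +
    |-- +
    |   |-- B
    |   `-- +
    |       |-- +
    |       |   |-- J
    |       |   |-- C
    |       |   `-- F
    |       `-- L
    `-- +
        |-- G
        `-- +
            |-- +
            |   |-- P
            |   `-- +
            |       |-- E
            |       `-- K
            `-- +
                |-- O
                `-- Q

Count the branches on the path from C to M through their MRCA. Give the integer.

The MRCA of C and M is the root of the tree.
From C up to that node: 5 branches. From M up to the same node: 2 branches. Total: 5 + 2 = 7.

7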